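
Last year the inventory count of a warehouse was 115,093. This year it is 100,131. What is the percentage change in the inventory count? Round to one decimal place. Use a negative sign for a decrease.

Change: 100,131 − 115,093 = -14,962.
Relative to the original: -14,962 ÷ 115,093 ≈ -13.0%.

-13.0%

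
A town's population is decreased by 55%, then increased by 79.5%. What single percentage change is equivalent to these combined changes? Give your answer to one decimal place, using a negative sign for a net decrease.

-19.2%

A 55% decrease multiplies by 0.45.
Then a 79.5% increase: 0.45 × 1.795 = 0.80775.
Overall factor 0.80775, i.e. -19.2%.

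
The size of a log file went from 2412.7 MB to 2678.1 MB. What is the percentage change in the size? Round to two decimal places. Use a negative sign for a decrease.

Change: 2678.1 − 2412.7 = 265.4.
Relative to the original: 265.4 ÷ 2412.7 ≈ 11.00%.

11.00%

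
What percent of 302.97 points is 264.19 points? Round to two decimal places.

87.20%

264.19 points ÷ 302.97 points ≈ 87.20%.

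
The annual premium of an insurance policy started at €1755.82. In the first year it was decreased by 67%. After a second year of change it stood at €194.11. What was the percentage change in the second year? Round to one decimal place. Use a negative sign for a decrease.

After the first year: €1755.82 × 0.33 = €579.4206.
Second-year multiplier: €194.11 ÷ €579.4206 ≈ 0.33501.
That is a change of -66.5%.

-66.5%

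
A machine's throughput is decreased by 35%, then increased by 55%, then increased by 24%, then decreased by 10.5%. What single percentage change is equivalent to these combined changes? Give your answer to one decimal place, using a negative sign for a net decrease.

A 35% decrease multiplies by 0.65.
Then a 55% increase: 0.65 × 1.55 = 1.0075.
Then a 24% increase: 1.0075 × 1.24 = 1.2493.
Then a 10.5% decrease: 1.2493 × 0.895 = 1.1181235.
Overall factor 1.1181235, i.e. 11.8%.

11.8%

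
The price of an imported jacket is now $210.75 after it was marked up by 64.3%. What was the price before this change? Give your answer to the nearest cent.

$128.27

The overall multiplier applied was 1.643.
So the original price was $210.75 ÷ 1.643 ≈ $128.27.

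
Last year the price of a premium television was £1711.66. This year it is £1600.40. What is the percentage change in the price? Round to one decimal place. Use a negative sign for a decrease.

-6.5%

Change: £1600.40 − £1711.66 = -£111.26.
Relative to the original: -£111.26 ÷ £1711.66 ≈ -6.5%.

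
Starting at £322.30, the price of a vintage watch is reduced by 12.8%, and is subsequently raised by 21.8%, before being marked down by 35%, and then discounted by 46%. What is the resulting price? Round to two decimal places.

£120.15

Each change multiplies by a factor: 0.872 × 1.218 × 0.65 × 0.54 = 0.372795696.
£322.30 × 0.372795696 = £120.1520528208 ≈ £120.15.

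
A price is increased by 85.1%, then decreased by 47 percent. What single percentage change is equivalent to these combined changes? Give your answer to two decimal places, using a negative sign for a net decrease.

-1.90%

An 85.1% increase multiplies by 1.851.
Then a 47% decrease: 1.851 × 0.53 = 0.98103.
Overall factor 0.98103, i.e. -1.90%.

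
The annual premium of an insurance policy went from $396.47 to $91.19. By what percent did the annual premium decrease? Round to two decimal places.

Change: $91.19 − $396.47 = -$305.28.
Relative to the original: -$305.28 ÷ $396.47 ≈ -77.00%.
So the annual premium decreased by 77.00%.

77.00%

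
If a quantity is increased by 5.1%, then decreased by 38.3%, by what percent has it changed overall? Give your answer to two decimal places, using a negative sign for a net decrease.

A 5.1% increase multiplies by 1.051.
Then a 38.3% decrease: 1.051 × 0.617 = 0.648467.
Overall factor 0.648467, i.e. -35.15%.

-35.15%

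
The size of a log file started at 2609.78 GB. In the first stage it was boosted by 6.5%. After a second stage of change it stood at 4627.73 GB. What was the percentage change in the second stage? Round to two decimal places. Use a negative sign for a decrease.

66.50%

After the first stage: 2609.78 × 1.065 = 2779.4157.
Second-stage multiplier: 4627.73 ÷ 2779.4157 ≈ 1.665001.
That is a change of 66.50%.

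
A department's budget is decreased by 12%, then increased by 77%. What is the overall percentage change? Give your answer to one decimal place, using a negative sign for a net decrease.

The combined multiplier is 0.88 × 1.77 = 1.5576.
That corresponds to an increase of 55.8%.

55.8%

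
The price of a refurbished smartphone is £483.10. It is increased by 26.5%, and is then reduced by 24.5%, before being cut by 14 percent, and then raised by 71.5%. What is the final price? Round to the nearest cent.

£680.51

After the 26.5% increase: £483.10 × 1.265 = £611.1215.
Apply the 24.5% decrease: £611.1215 × 0.755 = £461.3967325.
Apply the 14% decrease: £461.3967325 × 0.86 = £396.80118995.
71.5% increase: £396.80118995 × 1.715 = £680.51404076425 ≈ £680.51.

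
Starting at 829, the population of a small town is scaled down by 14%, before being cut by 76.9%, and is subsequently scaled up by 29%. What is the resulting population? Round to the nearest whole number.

After the 14% decrease: 829 × 0.86 = 712.94.
Apply the 76.9% decrease: 712.94 × 0.231 = 164.68914.
29% increase: 164.68914 × 1.29 = 212.4489906 ≈ 212.

212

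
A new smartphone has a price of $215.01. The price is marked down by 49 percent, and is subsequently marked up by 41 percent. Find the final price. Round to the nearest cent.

Each change multiplies by a factor: 0.51 × 1.41 = 0.7191.
$215.01 × 0.7191 = $154.613691 ≈ $154.61.

$154.61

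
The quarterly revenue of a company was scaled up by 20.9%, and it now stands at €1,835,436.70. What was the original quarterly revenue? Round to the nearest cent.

€1,518,144.50

The overall multiplier applied was 1.209.
So the original quarterly revenue was €1,835,436.70 ÷ 1.209 ≈ €1,518,144.50.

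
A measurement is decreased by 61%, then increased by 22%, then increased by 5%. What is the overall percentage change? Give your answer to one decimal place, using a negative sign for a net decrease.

-50.0%

The combined multiplier is 0.39 × 1.22 × 1.05 = 0.49959.
That corresponds to a decrease of 50.0%.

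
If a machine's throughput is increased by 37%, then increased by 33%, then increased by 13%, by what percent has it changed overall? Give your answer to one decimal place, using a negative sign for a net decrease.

105.9%

A 37% increase multiplies by 1.37.
Then a 33% increase: 1.37 × 1.33 = 1.8221.
Then a 13% increase: 1.8221 × 1.13 = 2.058973.
Overall factor 2.058973, i.e. 105.9%.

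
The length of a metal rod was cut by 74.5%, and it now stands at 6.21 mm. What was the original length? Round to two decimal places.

24.35 mm

The overall multiplier applied was 0.255.
So the original length was 6.21 ÷ 0.255 ≈ 24.35 mm.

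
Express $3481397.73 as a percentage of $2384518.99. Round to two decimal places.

146.00%

$3481397.73 ÷ $2384518.99 ≈ 146.00%.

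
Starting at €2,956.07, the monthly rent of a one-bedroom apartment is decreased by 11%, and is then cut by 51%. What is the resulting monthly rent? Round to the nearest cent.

€1,289.14

After the 11% decrease: €2,956.07 × 0.89 = €2630.9023.
51% decrease: €2630.9023 × 0.49 = €1289.142127 ≈ €1,289.14.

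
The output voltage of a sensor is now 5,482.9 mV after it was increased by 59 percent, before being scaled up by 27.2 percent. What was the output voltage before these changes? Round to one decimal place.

The overall multiplier applied was 1.59 × 1.272 = 2.02248.
So the original output voltage was 5,482.9 ÷ 2.02248 ≈ 2,711.0 mV.

2,711.0 mV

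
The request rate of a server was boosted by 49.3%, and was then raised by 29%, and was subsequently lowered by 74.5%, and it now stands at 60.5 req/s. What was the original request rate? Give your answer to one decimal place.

Undoing the 74.5% decrease: 60.5 ÷ 0.255 ≈ 237.254902.
Undoing the 29% increase: 237.254902 ÷ 1.29 ≈ 183.918529.
Undoing the 49.3% increase: 183.918529 ÷ 1.493 ≈ 123.2 req/s.

123.2 req/s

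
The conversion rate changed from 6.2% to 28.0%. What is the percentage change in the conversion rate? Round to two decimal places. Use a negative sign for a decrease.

351.61%

The change is 28.0 − 6.2 = 21.8 percentage points.
Relative to the original 6.2%, that is 21.8 ÷ 6.2 ≈ 351.61%.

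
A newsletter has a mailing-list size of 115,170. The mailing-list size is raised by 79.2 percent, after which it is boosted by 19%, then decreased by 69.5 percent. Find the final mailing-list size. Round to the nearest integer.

74,907

Each change multiplies by a factor: 1.792 × 1.19 × 0.305 = 0.6504064.
115,170 × 0.6504064 = 74907.305088 ≈ 74,907.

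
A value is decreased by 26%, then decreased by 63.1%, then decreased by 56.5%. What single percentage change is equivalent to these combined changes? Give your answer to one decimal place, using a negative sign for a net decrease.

A 26% decrease multiplies by 0.74.
Then a 63.1% decrease: 0.74 × 0.369 = 0.27306.
Then a 56.5% decrease: 0.27306 × 0.435 = 0.1187811.
Overall factor 0.1187811, i.e. -88.1%.

-88.1%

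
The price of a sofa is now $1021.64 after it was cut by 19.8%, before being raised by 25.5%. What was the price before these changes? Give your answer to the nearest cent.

The overall multiplier applied was 0.802 × 1.255 = 1.00651.
So the original price was $1021.64 ÷ 1.00651 ≈ $1015.03.

$1015.03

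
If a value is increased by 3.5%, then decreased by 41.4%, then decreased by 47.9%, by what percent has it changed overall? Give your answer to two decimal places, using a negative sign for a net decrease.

The combined multiplier is 1.035 × 0.586 × 0.521 = 0.31599171.
That corresponds to a decrease of 68.40%.

-68.40%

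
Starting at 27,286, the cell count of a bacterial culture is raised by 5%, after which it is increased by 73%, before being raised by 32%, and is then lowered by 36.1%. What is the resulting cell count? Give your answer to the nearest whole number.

Each change multiplies by a factor: 1.05 × 1.73 × 1.32 × 0.639 = 1.53218142.
27,286 × 1.53218142 = 41807.10222612 ≈ 41,807.

41,807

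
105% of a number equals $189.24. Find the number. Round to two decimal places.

$180.23

$189.24 ÷ 1.05 ≈ $180.23.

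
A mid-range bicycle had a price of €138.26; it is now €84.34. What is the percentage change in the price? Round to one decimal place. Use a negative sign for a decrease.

Change: €84.34 − €138.26 = -€53.92.
Relative to the original: -€53.92 ÷ €138.26 ≈ -39.0%.

-39.0%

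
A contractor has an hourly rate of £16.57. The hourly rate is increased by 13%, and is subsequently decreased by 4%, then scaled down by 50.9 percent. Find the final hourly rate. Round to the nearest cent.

£8.83

Apply the 13% increase: £16.57 × 1.13 = £18.7241.
4% decrease: £18.7241 × 0.96 = £17.975136.
50.9% decrease: £17.975136 × 0.491 = £8.825791776 ≈ £8.83.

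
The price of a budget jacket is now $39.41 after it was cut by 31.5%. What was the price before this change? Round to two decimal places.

$57.53

The overall multiplier applied was 0.685.
So the original price was $39.41 ÷ 0.685 ≈ $57.53.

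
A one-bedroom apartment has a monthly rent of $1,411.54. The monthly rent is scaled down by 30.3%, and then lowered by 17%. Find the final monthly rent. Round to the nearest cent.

Each change multiplies by a factor: 0.697 × 0.83 = 0.57851.
$1,411.54 × 0.57851 = $816.5900054 ≈ $816.59.

$816.59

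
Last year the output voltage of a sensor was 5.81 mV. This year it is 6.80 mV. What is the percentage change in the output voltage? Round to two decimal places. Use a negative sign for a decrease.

Change: 6.80 − 5.81 = 0.99.
Relative to the original: 0.99 ÷ 5.81 ≈ 17.04%.

17.04%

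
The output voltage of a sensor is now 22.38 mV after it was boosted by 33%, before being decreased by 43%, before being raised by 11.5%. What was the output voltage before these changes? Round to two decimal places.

Undoing the 11.5% increase: 22.38 ÷ 1.115 ≈ 20.071749.
Undoing the 43% decrease: 20.071749 ÷ 0.57 ≈ 35.213595.
Undoing the 33% increase: 35.213595 ÷ 1.33 ≈ 26.48 mV.

26.48 mV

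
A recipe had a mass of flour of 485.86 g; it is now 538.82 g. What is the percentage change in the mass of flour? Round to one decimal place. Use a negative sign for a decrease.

Change: 538.82 − 485.86 = 52.96.
Relative to the original: 52.96 ÷ 485.86 ≈ 10.9%.

10.9%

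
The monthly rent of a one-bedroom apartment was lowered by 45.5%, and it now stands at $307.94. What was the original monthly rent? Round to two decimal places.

The overall multiplier applied was 0.545.
So the original monthly rent was $307.94 ÷ 0.545 ≈ $565.03.

$565.03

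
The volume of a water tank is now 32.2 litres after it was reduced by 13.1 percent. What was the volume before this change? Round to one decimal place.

The overall multiplier applied was 0.869.
So the original volume was 32.2 ÷ 0.869 ≈ 37.1 litres.

37.1 litres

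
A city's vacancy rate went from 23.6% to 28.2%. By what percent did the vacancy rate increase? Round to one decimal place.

19.5%

The change is 28.2 − 23.6 = 4.6 percentage points.
Relative to the original 23.6%, that is 4.6 ÷ 23.6 ≈ 19.5%.
So the vacancy rate rose by 19.5%.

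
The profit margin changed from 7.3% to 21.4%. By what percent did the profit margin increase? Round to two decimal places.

193.15%

The change is 21.4 − 7.3 = 14.1 percentage points.
Relative to the original 7.3%, that is 14.1 ÷ 7.3 ≈ 193.15%.
So the profit margin rose by 193.15%.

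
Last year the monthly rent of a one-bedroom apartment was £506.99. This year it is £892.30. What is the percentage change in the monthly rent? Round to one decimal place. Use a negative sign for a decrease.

Change: £892.30 − £506.99 = £385.31.
Relative to the original: £385.31 ÷ £506.99 ≈ 76.0%.

76.0%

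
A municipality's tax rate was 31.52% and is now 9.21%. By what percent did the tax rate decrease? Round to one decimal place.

The change is 9.21 − 31.52 = -22.31 percentage points.
Relative to the original 31.52%, that is -22.31 ÷ 31.52 ≈ -70.8%.
So the tax rate fell by 70.8%.

70.8%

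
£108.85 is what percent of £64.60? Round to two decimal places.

£108.85 ÷ £64.60 ≈ 168.50%.

168.50%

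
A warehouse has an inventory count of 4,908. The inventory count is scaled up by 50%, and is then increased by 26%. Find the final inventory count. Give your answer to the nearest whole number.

After the 50% increase: 4,908 × 1.5 = 7362.
After the 26% increase: 7362 × 1.26 = 9276.12 ≈ 9,276.

9,276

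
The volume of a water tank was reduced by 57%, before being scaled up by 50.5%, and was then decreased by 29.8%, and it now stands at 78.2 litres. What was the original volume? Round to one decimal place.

172.1 litres

Undoing the 29.8% decrease: 78.2 ÷ 0.702 ≈ 111.396011.
Undoing the 50.5% increase: 111.396011 ÷ 1.505 ≈ 74.017283.
Undoing the 57% decrease: 74.017283 ÷ 0.43 ≈ 172.1 litres.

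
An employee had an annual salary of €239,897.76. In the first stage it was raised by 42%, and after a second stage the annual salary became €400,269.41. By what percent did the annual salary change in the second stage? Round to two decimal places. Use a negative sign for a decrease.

After the first stage: €239,897.76 × 1.42 = €340654.8192.
Second-stage multiplier: €400,269.41 ÷ €340654.8192 ≈ 1.175.
That is a change of 17.50%.

17.50%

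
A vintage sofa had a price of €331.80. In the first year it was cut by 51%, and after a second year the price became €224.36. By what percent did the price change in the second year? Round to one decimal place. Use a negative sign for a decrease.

38.0%

After the first year: €331.80 × 0.49 = €162.582.
Second-year multiplier: €224.36 ÷ €162.582 ≈ 1.37998.
That is a change of 38.0%.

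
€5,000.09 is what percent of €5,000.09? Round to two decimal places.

€5,000.09 ÷ €5,000.09 = 100.00%.

100.00%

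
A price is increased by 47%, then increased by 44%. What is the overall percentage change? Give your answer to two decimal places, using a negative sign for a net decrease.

111.68%

A 47% increase multiplies by 1.47.
Then a 44% increase: 1.47 × 1.44 = 2.1168.
Overall factor 2.1168, i.e. 111.68%.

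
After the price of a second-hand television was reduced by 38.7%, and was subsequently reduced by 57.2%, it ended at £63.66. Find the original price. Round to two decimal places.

£242.64

Undoing the 57.2% decrease: £63.66 ÷ 0.428 ≈ £148.738318.
Undoing the 38.7% decrease: £148.738318 ÷ 0.613 ≈ £242.64.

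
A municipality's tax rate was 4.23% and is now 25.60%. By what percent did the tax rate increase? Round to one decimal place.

505.2%

The change is 25.60 − 4.23 = 21.37 percentage points.
Relative to the original 4.23%, that is 21.37 ÷ 4.23 ≈ 505.2%.
So the tax rate rose by 505.2%.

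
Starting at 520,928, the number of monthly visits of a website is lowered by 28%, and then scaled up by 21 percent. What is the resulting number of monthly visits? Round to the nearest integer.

453,832

After the 28% decrease: 520,928 × 0.72 = 375068.16.
21% increase: 375068.16 × 1.21 = 453832.4736 ≈ 453,832.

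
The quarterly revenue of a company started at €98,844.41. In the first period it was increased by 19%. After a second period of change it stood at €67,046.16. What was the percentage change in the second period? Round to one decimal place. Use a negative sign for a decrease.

After the first period: €98,844.41 × 1.19 = €117624.8479.
Second-period multiplier: €67,046.16 ÷ €117624.8479 ≈ 0.57.
That is a change of -43.0%.

-43.0%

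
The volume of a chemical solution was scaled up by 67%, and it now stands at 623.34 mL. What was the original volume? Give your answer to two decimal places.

373.26 mL

The overall multiplier applied was 1.67.
So the original volume was 623.34 ÷ 1.67 ≈ 373.26 mL.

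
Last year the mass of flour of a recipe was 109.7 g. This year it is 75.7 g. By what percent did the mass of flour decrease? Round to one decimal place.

Change: 75.7 − 109.7 = -34.0.
Relative to the original: -34.0 ÷ 109.7 ≈ -31.0%.
So the mass of flour decreased by 31.0%.

31.0%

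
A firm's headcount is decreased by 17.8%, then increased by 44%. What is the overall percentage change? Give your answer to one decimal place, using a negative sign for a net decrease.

A 17.8% decrease multiplies by 0.822.
Then a 44% increase: 0.822 × 1.44 = 1.18368.
Overall factor 1.18368, i.e. 18.4%.

18.4%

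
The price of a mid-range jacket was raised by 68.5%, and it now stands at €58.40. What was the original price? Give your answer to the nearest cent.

The overall multiplier applied was 1.685.
So the original price was €58.40 ÷ 1.685 ≈ €34.66.

€34.66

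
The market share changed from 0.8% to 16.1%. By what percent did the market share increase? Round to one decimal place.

1912.5%

The change is 16.1 − 0.8 = 15.3 percentage points.
Relative to the original 0.8%, that is 15.3 ÷ 0.8 = 1912.5%.
So the market share rose by 1912.5%.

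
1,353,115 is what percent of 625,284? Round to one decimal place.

1,353,115 ÷ 625,284 ≈ 216.4%.

216.4%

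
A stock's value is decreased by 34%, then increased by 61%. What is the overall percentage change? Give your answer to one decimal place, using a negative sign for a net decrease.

6.3%

A 34% decrease multiplies by 0.66.
Then a 61% increase: 0.66 × 1.61 = 1.0626.
Overall factor 1.0626, i.e. 6.3%.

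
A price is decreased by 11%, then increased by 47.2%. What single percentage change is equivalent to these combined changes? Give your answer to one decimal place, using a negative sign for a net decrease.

The combined multiplier is 0.89 × 1.472 = 1.31008.
That corresponds to an increase of 31.0%.

31.0%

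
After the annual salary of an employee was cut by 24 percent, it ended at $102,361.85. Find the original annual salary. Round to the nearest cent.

The overall multiplier applied was 0.76.
So the original annual salary was $102,361.85 ÷ 0.76 ≈ $134,686.64.

$134,686.64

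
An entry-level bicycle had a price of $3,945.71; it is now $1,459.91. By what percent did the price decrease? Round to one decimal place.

Change: $1,459.91 − $3,945.71 = -$2,485.80.
Relative to the original: -$2,485.80 ÷ $3,945.71 ≈ -63.0%.
So the price decreased by 63.0%.

63.0%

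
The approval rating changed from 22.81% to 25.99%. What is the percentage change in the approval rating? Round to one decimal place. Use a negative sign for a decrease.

The change is 25.99 − 22.81 = 3.18 percentage points.
Relative to the original 22.81%, that is 3.18 ÷ 22.81 ≈ 13.9%.

13.9%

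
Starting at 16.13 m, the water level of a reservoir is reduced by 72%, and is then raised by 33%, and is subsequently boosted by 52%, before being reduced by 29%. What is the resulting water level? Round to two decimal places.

Each change multiplies by a factor: 0.28 × 1.33 × 1.52 × 0.71 = 0.40189408.
16.13 × 0.40189408 = 6.4825515104 ≈ 6.48.

6.48 m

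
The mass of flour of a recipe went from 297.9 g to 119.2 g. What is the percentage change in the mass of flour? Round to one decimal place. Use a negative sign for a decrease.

-60.0%

Change: 119.2 − 297.9 = -178.7.
Relative to the original: -178.7 ÷ 297.9 ≈ -60.0%.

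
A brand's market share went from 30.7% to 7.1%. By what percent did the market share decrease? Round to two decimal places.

76.87%

The change is 7.1 − 30.7 = -23.6 percentage points.
Relative to the original 30.7%, that is -23.6 ÷ 30.7 ≈ -76.87%.
So the market share fell by 76.87%.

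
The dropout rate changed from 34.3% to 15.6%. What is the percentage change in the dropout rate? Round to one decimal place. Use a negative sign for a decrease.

-54.5%

The change is 15.6 − 34.3 = -18.7 percentage points.
Relative to the original 34.3%, that is -18.7 ÷ 34.3 ≈ -54.5%.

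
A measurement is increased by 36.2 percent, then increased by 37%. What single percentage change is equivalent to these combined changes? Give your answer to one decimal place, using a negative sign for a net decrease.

The combined multiplier is 1.362 × 1.37 = 1.86594.
That corresponds to an increase of 86.6%.

86.6%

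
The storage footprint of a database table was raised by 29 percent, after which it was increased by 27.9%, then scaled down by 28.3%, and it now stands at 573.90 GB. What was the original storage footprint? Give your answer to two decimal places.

The overall multiplier applied was 1.29 × 1.279 × 0.717 = 1.18298547.
So the original storage footprint was 573.90 ÷ 1.18298547 ≈ 485.13 GB.

485.13 GB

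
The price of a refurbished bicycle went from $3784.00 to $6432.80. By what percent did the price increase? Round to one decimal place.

70.0%

Change: $6432.80 − $3784.00 = $2648.80.
Relative to the original: $2648.80 ÷ $3784.00 = 70.0%.
So the price increased by 70.0%.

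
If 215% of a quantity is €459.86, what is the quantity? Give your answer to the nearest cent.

€213.89

€459.86 ÷ 2.15 ≈ €213.89.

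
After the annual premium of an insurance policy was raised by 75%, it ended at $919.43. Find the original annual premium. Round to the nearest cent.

The overall multiplier applied was 1.75.
So the original annual premium was $919.43 ÷ 1.75 ≈ $525.39.

$525.39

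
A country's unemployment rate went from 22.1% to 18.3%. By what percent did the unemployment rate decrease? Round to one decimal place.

The change is 18.3 − 22.1 = -3.8 percentage points.
Relative to the original 22.1%, that is -3.8 ÷ 22.1 ≈ -17.2%.
So the unemployment rate fell by 17.2%.

17.2%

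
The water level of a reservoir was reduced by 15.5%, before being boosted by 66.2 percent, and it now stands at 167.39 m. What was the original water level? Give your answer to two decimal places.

The overall multiplier applied was 0.845 × 1.662 = 1.40439.
So the original water level was 167.39 ÷ 1.40439 ≈ 119.19 m.

119.19 m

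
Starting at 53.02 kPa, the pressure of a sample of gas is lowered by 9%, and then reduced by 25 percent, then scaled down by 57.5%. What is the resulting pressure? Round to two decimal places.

After the 9% decrease: 53.02 × 0.91 = 48.2482.
After the 25% decrease: 48.2482 × 0.75 = 36.18615.
Apply the 57.5% decrease: 36.18615 × 0.425 = 15.37911375 ≈ 15.38.

15.38 kPa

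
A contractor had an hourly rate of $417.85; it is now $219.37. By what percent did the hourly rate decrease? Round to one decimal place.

47.5%

Change: $219.37 − $417.85 = -$198.48.
Relative to the original: -$198.48 ÷ $417.85 ≈ -47.5%.
So the hourly rate decreased by 47.5%.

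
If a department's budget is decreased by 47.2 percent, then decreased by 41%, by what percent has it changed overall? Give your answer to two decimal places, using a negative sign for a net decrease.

-68.85%

A 47.2% decrease multiplies by 0.528.
Then a 41% decrease: 0.528 × 0.59 = 0.31152.
Overall factor 0.31152, i.e. -68.85%.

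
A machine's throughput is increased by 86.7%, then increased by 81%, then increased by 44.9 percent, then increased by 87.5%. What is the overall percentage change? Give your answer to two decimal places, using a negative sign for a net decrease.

An 86.7% increase multiplies by 1.867.
Then an 81% increase: 1.867 × 1.81 = 3.37927.
Then a 44.9% increase: 3.37927 × 1.449 = 4.89656223.
Then an 87.5% increase: 4.89656223 × 1.875 = 9.18105418125.
Overall factor 9.18105418125, i.e. 818.11%.

818.11%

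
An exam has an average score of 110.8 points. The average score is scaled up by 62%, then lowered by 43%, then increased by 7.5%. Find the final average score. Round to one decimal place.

Each change multiplies by a factor: 1.62 × 0.57 × 1.075 = 0.992655.
110.8 × 0.992655 = 109.986174 ≈ 110.0.

110.0 points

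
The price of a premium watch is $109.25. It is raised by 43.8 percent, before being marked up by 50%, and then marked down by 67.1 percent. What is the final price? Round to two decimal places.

After the 43.8% increase: $109.25 × 1.438 = $157.1015.
50% increase: $157.1015 × 1.5 = $235.65225.
67.1% decrease: $235.65225 × 0.329 = $77.52959025 ≈ $77.53.

$77.53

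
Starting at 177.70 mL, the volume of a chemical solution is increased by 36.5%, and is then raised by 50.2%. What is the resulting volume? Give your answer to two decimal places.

Each change multiplies by a factor: 1.365 × 1.502 = 2.05023.
177.70 × 2.05023 = 364.325871 ≈ 364.33.

364.33 mL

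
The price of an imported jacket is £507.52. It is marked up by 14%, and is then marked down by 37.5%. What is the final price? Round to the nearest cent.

£361.61

Each change multiplies by a factor: 1.14 × 0.625 = 0.7125.
£507.52 × 0.7125 = £361.608 ≈ £361.61.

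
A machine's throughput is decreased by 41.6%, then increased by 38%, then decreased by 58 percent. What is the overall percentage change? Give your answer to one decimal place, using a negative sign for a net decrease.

The combined multiplier is 0.584 × 1.38 × 0.42 = 0.3384864.
That corresponds to a decrease of 66.2%.

-66.2%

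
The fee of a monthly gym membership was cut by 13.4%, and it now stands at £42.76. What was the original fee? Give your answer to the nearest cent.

The overall multiplier applied was 0.866.
So the original fee was £42.76 ÷ 0.866 ≈ £49.38.

£49.38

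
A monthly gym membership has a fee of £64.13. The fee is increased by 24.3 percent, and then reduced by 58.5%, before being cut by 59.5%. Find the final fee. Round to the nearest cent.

Each change multiplies by a factor: 1.243 × 0.415 × 0.405 = 0.208917225.
£64.13 × 0.208917225 = £13.39786163925 ≈ £13.40.

£13.40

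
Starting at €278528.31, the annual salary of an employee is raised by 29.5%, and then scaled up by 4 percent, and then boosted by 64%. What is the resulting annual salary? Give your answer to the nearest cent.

€615199.96

Each change multiplies by a factor: 1.295 × 1.04 × 1.64 = 2.208752.
€278528.31 × 2.208752 = €615199.96176912 ≈ €615199.96.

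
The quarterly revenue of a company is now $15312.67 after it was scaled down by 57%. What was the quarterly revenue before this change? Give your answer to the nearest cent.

$35610.86

The overall multiplier applied was 0.43.
So the original quarterly revenue was $15312.67 ÷ 0.43 ≈ $35610.86.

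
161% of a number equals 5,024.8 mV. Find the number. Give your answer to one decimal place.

5,024.8 mV ÷ 1.61 ≈ 3,121.0 mV.

3,121.0 mV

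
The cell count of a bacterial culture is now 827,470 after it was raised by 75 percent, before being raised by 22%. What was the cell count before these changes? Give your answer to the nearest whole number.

387,574

Undoing the 22% increase: 827,470 ÷ 1.22 ≈ 678254.098361.
Undoing the 75% increase: 678254.098361 ÷ 1.75 ≈ 387,574.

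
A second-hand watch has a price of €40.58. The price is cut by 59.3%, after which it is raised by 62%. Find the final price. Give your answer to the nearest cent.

Each change multiplies by a factor: 0.407 × 1.62 = 0.65934.
€40.58 × 0.65934 = €26.7560172 ≈ €26.76.

€26.76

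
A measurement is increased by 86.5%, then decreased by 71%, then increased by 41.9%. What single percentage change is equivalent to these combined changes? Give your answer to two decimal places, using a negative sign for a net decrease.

-23.25%

The combined multiplier is 1.865 × 0.29 × 1.419 = 0.76746615.
That corresponds to a decrease of 23.25%.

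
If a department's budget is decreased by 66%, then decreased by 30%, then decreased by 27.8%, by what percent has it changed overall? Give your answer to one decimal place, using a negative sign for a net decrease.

-82.8%

The combined multiplier is 0.34 × 0.7 × 0.722 = 0.171836.
That corresponds to a decrease of 82.8%.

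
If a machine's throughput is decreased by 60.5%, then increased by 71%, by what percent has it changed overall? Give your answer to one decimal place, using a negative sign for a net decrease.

-32.5%

A 60.5% decrease multiplies by 0.395.
Then a 71% increase: 0.395 × 1.71 = 0.67545.
Overall factor 0.67545, i.e. -32.5%.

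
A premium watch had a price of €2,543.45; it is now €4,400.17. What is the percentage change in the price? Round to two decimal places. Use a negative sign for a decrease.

Change: €4,400.17 − €2,543.45 = €1,856.72.
Relative to the original: €1,856.72 ÷ €2,543.45 ≈ 73.00%.

73.00%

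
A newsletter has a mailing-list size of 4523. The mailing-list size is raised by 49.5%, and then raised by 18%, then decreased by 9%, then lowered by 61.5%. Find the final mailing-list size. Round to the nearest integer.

2795

Each change multiplies by a factor: 1.495 × 1.18 × 0.91 × 0.385 = 0.618052435.
4523 × 0.618052435 = 2795.451163505 ≈ 2795.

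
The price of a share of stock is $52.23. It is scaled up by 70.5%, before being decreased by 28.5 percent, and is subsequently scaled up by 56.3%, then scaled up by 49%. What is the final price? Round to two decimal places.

Apply the 70.5% increase: $52.23 × 1.705 = $89.05215.
Apply the 28.5% decrease: $89.05215 × 0.715 = $63.67228725.
After the 56.3% increase: $63.67228725 × 1.563 = $99.51978497175.
Apply the 49% increase: $99.51978497175 × 1.49 = $148.2844796079075 ≈ $148.28.

$148.28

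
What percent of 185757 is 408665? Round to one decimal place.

220.0%

408665 ÷ 185757 ≈ 220.0%.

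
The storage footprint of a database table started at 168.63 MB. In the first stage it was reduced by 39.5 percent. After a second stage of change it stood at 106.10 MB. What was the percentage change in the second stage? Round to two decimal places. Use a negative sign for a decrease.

4.00%

After the first stage: 168.63 × 0.605 = 102.02115.
Second-stage multiplier: 106.10 ÷ 102.02115 ≈ 1.03998.
That is a change of 4.00%.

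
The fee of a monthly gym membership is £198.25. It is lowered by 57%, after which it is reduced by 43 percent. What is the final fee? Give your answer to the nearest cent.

57% decrease: £198.25 × 0.43 = £85.2475.
Apply the 43% decrease: £85.2475 × 0.57 = £48.591075 ≈ £48.59.

£48.59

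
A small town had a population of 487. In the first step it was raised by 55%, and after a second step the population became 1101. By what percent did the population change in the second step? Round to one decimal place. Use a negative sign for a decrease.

After the first step: 487 × 1.55 = 754.85.
Second-step multiplier: 1101 ÷ 754.85 ≈ 1.45857.
That is a change of 45.9%.

45.9%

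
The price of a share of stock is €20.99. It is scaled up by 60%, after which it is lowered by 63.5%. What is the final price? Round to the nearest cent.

Each change multiplies by a factor: 1.6 × 0.365 = 0.584.
€20.99 × 0.584 = €12.25816 ≈ €12.26.

€12.26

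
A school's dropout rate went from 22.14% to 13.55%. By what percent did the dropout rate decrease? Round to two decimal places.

38.80%

The change is 13.55 − 22.14 = -8.59 percentage points.
Relative to the original 22.14%, that is -8.59 ÷ 22.14 ≈ -38.80%.
So the dropout rate fell by 38.80%.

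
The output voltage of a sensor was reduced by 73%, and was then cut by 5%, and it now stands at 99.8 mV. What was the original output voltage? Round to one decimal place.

389.1 mV

Undoing the 5% decrease: 99.8 ÷ 0.95 ≈ 105.052632.
Undoing the 73% decrease: 105.052632 ÷ 0.27 ≈ 389.1 mV.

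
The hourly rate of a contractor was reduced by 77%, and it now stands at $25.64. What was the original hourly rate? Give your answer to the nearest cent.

$111.48

The overall multiplier applied was 0.23.
So the original hourly rate was $25.64 ÷ 0.23 ≈ $111.48.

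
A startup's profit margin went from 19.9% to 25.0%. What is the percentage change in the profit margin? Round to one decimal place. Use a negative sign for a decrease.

25.6%

The change is 25.0 − 19.9 = 5.1 percentage points.
Relative to the original 19.9%, that is 5.1 ÷ 19.9 ≈ 25.6%.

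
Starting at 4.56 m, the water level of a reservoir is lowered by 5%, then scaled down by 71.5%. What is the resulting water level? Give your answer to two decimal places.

After the 5% decrease: 4.56 × 0.95 = 4.332.
Apply the 71.5% decrease: 4.332 × 0.285 = 1.23462 ≈ 1.23.

1.23 m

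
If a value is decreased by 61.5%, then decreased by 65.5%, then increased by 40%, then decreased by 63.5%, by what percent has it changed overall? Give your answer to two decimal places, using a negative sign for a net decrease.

A 61.5% decrease multiplies by 0.385.
Then a 65.5% decrease: 0.385 × 0.345 = 0.132825.
Then a 40% increase: 0.132825 × 1.4 = 0.185955.
Then a 63.5% decrease: 0.185955 × 0.365 = 0.067873575.
Overall factor 0.067873575, i.e. -93.21%.

-93.21%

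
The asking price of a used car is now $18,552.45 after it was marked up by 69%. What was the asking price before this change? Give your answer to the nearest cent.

The overall multiplier applied was 1.69.
So the original asking price was $18,552.45 ÷ 1.69 ≈ $10,977.78.

$10,977.78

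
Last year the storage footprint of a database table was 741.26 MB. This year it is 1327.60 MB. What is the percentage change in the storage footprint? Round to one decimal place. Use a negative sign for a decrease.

79.1%

Change: 1327.60 − 741.26 = 586.34.
Relative to the original: 586.34 ÷ 741.26 ≈ 79.1%.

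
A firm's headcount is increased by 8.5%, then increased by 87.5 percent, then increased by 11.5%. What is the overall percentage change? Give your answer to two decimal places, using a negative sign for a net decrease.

126.83%

The combined multiplier is 1.085 × 1.875 × 1.115 = 2.268328125.
That corresponds to an increase of 126.83%.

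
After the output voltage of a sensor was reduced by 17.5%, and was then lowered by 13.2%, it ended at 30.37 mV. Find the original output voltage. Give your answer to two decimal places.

The overall multiplier applied was 0.825 × 0.868 = 0.7161.
So the original output voltage was 30.37 ÷ 0.7161 ≈ 42.41 mV.

42.41 mV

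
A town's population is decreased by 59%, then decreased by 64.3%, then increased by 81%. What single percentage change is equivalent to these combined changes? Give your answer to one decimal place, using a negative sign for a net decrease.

-73.5%

The combined multiplier is 0.41 × 0.357 × 1.81 = 0.2649297.
That corresponds to a decrease of 73.5%.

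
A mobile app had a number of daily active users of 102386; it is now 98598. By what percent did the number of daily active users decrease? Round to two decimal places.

Change: 98598 − 102386 = -3788.
Relative to the original: -3788 ÷ 102386 ≈ -3.70%.
So the number of daily active users decreased by 3.70%.

3.70%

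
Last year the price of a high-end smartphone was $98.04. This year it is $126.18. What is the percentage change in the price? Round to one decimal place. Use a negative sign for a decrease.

Change: $126.18 − $98.04 = $28.14.
Relative to the original: $28.14 ÷ $98.04 ≈ 28.7%.

28.7%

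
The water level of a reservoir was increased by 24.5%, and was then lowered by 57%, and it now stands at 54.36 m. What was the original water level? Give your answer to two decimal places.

The overall multiplier applied was 1.245 × 0.43 = 0.53535.
So the original water level was 54.36 ÷ 0.53535 ≈ 101.54 m.

101.54 m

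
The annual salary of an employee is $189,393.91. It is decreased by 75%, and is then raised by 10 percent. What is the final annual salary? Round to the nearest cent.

Apply the 75% decrease: $189,393.91 × 0.25 = $47348.4775.
After the 10% increase: $47348.4775 × 1.1 = $52083.32525 ≈ $52,083.33.

$52,083.33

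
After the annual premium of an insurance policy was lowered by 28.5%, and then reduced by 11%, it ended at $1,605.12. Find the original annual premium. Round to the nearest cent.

Undoing the 11% decrease: $1,605.12 ÷ 0.89 ≈ $1803.505618.
Undoing the 28.5% decrease: $1803.505618 ÷ 0.715 ≈ $2,522.39.

$2,522.39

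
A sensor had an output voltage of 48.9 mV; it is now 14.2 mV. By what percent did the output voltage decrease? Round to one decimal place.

71.0%

Change: 14.2 − 48.9 = -34.7.
Relative to the original: -34.7 ÷ 48.9 ≈ -71.0%.
So the output voltage decreased by 71.0%.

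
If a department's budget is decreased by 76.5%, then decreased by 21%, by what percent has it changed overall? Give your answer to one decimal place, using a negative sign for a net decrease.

-81.4%

The combined multiplier is 0.235 × 0.79 = 0.18565.
That corresponds to a decrease of 81.4%.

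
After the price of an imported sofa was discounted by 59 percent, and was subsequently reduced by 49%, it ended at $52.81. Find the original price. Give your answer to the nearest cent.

The overall multiplier applied was 0.41 × 0.51 = 0.2091.
So the original price was $52.81 ÷ 0.2091 ≈ $252.56.

$252.56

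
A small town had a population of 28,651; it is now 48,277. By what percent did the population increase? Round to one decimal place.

68.5%

Change: 48,277 − 28,651 = 19,626.
Relative to the original: 19,626 ÷ 28,651 ≈ 68.5%.
So the population increased by 68.5%.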